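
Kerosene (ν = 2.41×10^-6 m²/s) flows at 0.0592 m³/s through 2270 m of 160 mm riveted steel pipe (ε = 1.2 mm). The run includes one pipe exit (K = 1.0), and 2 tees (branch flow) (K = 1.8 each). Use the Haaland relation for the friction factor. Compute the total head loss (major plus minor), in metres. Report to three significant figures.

H_L ≈ 221 m

V = 4Q/(πD²) = 2.944 m/s; V²/2g = 0.4419 m
Re = 1.95×10^5, ε/D = 0.00750 → f = 0.03488 (Haaland)
Major: h_f = f(L/D)·V²/2g = 0.03488·14188·0.4419 = 218.7 m
Minor: ΣK = 4.60; h_m = ΣK·V²/2g = 2.033 m
Total H_L = 218.7 + 2.033 = 220.7 m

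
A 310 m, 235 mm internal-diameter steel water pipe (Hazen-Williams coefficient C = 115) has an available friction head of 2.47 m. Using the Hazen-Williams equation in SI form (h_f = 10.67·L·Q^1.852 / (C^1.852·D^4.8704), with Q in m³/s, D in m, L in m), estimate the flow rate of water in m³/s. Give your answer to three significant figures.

Rearranging: Q = [h_f·C^1.852·D^4.8704 / (10.67·L)]^(1/1.852)
Q = [2.47·115^1.852·0.235^4.8704 / (10.67·310)]^0.540 = 0.05228 m³/s

Q ≈ 0.0523 m³/s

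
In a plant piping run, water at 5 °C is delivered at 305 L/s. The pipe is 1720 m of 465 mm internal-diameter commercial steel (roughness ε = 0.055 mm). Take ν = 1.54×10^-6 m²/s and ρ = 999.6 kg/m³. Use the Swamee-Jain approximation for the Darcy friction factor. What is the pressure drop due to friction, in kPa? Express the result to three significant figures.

V = 4Q/(πD²) = 4·0.305/(π·0.465²) = 1.796 m/s
Re = VD/ν = 1.796·0.465/1.54×10^-6 = 5.42×10^5 → turbulent
ε/D = 0.055/465 = 1.18×10^-4
Swamee-Jain: f = 0.01455
h_f = f(L/D)V²/(2g) = 0.01455·(1720/0.465)·1.796²/(2·9.81) = 8.848 m
Δp = ρg·h_f = 999.6·9.81·8.848 = 86.77 kPa

Δp ≈ 86.8 kPa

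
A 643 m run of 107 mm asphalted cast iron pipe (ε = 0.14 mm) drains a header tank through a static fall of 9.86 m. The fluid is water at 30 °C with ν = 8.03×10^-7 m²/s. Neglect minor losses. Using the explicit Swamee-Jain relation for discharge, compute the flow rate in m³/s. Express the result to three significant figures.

Q ≈ 0.0108 m³/s

Swamee-Jain (Type II): Q = -0.965·√(gD⁵h_f/L)·ln[ε/(3.7D) + √(3.17ν²L/(gD³h_f))]
√(gD⁵h_f/L) = √(9.81·0.107⁵·9.86/643) = 0.001453
ε/(3.7D) = 3.54×10^-4; √(3.17ν²L/(gD³h_f)) = 1.05×10^-4
Q = -0.965·0.001453·ln(4.589×10^-4) = 0.01077 m³/s
Check: V = 1.20 m/s, Re = 1.60×10^5, f = 0.02261, h_f = 9.94 m ≈ 9.86 m ✓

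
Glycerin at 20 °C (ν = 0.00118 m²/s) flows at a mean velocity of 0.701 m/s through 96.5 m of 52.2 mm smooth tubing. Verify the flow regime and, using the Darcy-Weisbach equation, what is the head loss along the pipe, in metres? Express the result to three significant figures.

Re = VD/ν = 0.701·0.05220/0.00118 = 31.0 → laminar (Re < 2300)
f = 64/Re = 2.064
h_f = f(L/D)V²/(2g) = 2.064·(96.5/0.05220)·0.701²/(2·9.81) = 95.56 m

h_f ≈ 95.6 m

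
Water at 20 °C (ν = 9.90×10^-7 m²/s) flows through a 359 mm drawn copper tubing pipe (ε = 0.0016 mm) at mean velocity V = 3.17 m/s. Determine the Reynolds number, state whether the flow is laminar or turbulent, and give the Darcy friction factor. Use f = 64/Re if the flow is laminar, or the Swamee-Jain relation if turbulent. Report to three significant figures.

Re ≈ 1.15×10^6; turbulent; f ≈ 0.0115

Re = VD/ν = 3.170·0.359/9.90×10^-7 = 1.15×10^6
Re > 4000 → turbulent; ε/D = 4.46×10^-6
Swamee-Jain: f = 0.01146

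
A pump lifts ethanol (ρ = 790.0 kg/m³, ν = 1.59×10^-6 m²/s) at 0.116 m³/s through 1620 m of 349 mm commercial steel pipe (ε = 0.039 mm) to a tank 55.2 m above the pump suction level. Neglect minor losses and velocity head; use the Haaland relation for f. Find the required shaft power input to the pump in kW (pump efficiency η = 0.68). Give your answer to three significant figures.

P_shaft ≈ 80.1 kW

V = 4Q/(πD²) = 1.213 m/s; Re = 2.66×10^5; ε/D = 1.12×10^-4; f = 0.01559
h_f = f(L/D)V²/2g = 5.424 m
Total head H = z + h_f = 55.2 + 5.424 = 60.62 m
P_hyd = ρgQH = 790.0·9.81·0.116·60.62 = 54.50 kW
P_shaft = P_hyd/η = 54.50/0.68 = 80.15 kW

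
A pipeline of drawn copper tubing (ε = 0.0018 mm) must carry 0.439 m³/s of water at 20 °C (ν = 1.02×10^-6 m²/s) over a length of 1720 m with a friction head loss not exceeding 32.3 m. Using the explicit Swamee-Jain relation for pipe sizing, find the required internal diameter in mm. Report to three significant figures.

Swamee-Jain (Type III): D = 0.66·[ε^1.25·(LQ²/(gh_f))^4.75 + ν·Q^9.4·(L/(gh_f))^5.2]^0.04
LQ²/(gh_f) = 1.046; L/(gh_f) = 5.428
Term 1 = ε^1.25·(…)^4.75 = 8.17×10^-8; Term 2 = ν·Q^9.4·(…)^5.2 = 2.94×10^-6
D = 0.66·(8.17×10^-8 + 2.94×10^-6)^0.04 = 0.3970 m = 397 mm
Check: V = 3.55 m/s, Re = 1.38×10^6, f = 0.01114, h_f = 31.0 m ≈ 32.3 m ✓

D ≈ 397 mm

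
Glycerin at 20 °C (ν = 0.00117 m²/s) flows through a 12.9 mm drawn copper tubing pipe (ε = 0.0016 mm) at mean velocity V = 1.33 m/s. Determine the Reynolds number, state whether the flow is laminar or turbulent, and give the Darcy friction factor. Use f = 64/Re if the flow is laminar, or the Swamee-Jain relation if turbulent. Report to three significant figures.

Re = VD/ν = 1.330·0.0129/0.00117 = 14.7
Re < 2300 → laminar → f = 64/Re = 4.364

Re ≈ 14.7; laminar; f = 64/Re ≈ 4.36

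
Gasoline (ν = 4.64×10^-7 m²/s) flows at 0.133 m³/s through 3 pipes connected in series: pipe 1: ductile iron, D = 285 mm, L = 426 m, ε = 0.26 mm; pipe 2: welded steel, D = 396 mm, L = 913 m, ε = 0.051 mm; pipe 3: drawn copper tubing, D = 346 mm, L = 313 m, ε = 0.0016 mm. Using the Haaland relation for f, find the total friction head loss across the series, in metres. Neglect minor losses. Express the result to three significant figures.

Pipe 1: V = 2.085 m/s, Re = 1.28×10^6, ε/D = 9.12×10^-4, f = 0.01947, h_1 = f(L/D)V²/2g = 6.446 m
Pipe 2: V = 1.080 m/s, Re = 9.22×10^5, ε/D = 1.29×10^-4, f = 0.01381, h_2 = f(L/D)V²/2g = 1.893 m
Pipe 3: V = 1.415 m/s, Re = 1.05×10^6, ε/D = 4.62×10^-6, f = 0.01156, h_3 = f(L/D)V²/2g = 1.067 m
Series → Q common, losses add: H = Σh = 9.405 m

H ≈ 9.41 m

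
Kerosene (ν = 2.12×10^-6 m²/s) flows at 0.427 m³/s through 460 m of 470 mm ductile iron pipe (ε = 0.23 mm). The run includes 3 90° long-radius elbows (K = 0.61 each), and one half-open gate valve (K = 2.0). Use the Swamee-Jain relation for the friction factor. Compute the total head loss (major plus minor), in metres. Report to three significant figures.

V = 4Q/(πD²) = 2.461 m/s; V²/2g = 0.3087 m
Re = 5.46×10^5, ε/D = 4.89×10^-4 → f = 0.01763 (Swamee-Jain)
Major: h_f = f(L/D)·V²/2g = 0.01763·978.7·0.3087 = 5.328 m
Minor: ΣK = 3.83; h_m = ΣK·V²/2g = 1.182 m
Total H_L = 5.328 + 1.182 = 6.511 m

H_L ≈ 6.51 m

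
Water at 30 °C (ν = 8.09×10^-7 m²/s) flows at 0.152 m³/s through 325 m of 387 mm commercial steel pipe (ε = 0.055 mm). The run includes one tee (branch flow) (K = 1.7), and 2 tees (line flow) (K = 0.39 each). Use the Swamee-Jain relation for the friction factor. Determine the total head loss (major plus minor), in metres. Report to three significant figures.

H_L ≈ 1.26 m

V = 4Q/(πD²) = 1.292 m/s; V²/2g = 0.08511 m
Re = 6.18×10^5, ε/D = 1.42×10^-4 → f = 0.01464 (Swamee-Jain)
Major: h_f = f(L/D)·V²/2g = 0.01464·839.8·0.08511 = 1.046 m
Minor: ΣK = 2.48; h_m = ΣK·V²/2g = 0.2111 m
Total H_L = 1.046 + 0.2111 = 1.257 m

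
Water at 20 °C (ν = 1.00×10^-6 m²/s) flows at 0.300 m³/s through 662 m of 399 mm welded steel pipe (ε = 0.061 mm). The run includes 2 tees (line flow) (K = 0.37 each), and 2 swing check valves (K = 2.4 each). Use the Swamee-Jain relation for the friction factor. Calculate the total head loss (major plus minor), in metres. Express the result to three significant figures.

H_L ≈ 8.57 m

V = 4Q/(πD²) = 2.399 m/s; V²/2g = 0.2934 m
Re = 9.57×10^5, ε/D = 1.53×10^-4 → f = 0.01426 (Swamee-Jain)
Major: h_f = f(L/D)·V²/2g = 0.01426·1659·0.2934 = 6.944 m
Minor: ΣK = 5.54; h_m = ΣK·V²/2g = 1.625 m
Total H_L = 6.944 + 1.625 = 8.569 m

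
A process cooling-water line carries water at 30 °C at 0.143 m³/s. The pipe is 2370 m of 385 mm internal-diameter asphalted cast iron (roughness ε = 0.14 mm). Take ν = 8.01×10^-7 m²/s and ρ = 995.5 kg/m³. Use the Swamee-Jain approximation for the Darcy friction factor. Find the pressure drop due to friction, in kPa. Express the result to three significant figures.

Δp ≈ 77.2 kPa

V = 4Q/(πD²) = 4·0.143/(π·0.385²) = 1.228 m/s
Re = VD/ν = 1.228·0.385/8.01×10^-7 = 5.90×10^5 → turbulent
ε/D = 0.14/385 = 3.64×10^-4
Swamee-Jain: f = 0.01670
h_f = f(L/D)V²/(2g) = 0.01670·(2370/0.385)·1.228²/(2·9.81) = 7.904 m
Δp = ρg·h_f = 995.5·9.81·7.904 = 77.19 kPa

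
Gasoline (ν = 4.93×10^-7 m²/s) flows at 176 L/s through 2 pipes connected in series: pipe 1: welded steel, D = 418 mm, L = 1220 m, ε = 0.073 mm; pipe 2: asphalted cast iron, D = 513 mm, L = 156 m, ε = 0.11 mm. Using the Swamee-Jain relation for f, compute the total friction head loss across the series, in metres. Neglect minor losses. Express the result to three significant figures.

H ≈ 3.70 m

Pipe 1: V = 1.283 m/s, Re = 1.09×10^6, ε/D = 1.75×10^-4, f = 0.01441, h_1 = f(L/D)V²/2g = 3.526 m
Pipe 2: V = 0.8515 m/s, Re = 8.86×10^5, ε/D = 2.14×10^-4, f = 0.01503, h_2 = f(L/D)V²/2g = 0.1689 m
Series → Q common, losses add: H = Σh = 3.695 m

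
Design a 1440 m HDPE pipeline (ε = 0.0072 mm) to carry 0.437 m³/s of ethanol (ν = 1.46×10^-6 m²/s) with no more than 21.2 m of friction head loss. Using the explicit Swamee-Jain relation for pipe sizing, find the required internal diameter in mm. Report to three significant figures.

Swamee-Jain (Type III): D = 0.66·[ε^1.25·(LQ²/(gh_f))^4.75 + ν·Q^9.4·(L/(gh_f))^5.2]^0.04
LQ²/(gh_f) = 1.322; L/(gh_f) = 6.924
Term 1 = ε^1.25·(…)^4.75 = 1.41×10^-6; Term 2 = ν·Q^9.4·(…)^5.2 = 1.43×10^-5
D = 0.66·(1.41×10^-6 + 1.43×10^-5)^0.04 = 0.4240 m = 424 mm
Check: V = 3.10 m/s, Re = 8.99×10^5, f = 0.01220, h_f = 20.2 m ≈ 21.2 m ✓

D ≈ 424 mm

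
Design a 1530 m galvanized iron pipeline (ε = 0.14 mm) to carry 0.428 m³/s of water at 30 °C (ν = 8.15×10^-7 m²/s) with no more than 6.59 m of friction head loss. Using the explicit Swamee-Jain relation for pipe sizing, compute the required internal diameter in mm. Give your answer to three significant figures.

Swamee-Jain (Type III): D = 0.66·[ε^1.25·(LQ²/(gh_f))^4.75 + ν·Q^9.4·(L/(gh_f))^5.2]^0.04
LQ²/(gh_f) = 4.335; L/(gh_f) = 23.67
Term 1 = ε^1.25·(…)^4.75 = 0.0162; Term 2 = ν·Q^9.4·(…)^5.2 = 0.00391
D = 0.66·(0.0162 + 0.00391)^0.04 = 0.5645 m = 564 mm
Check: V = 1.71 m/s, Re = 1.18×10^6, f = 0.01515, h_f = 6.12 m ≈ 6.59 m ✓

D ≈ 564 mm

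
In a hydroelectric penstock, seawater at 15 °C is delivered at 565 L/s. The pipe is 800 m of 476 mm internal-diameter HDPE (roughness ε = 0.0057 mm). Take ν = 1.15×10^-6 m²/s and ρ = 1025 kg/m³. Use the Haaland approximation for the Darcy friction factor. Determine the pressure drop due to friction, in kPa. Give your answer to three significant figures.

Δp ≈ 98.4 kPa

V = 4Q/(πD²) = 4·0.565/(π·0.476²) = 3.175 m/s
Re = VD/ν = 3.175·0.476/1.15×10^-6 = 1.31×10^6 → turbulent
ε/D = 0.0057/476 = 1.20×10^-5
Haaland: f = 0.01134
h_f = f(L/D)V²/(2g) = 0.01134·(800/0.476)·3.175²/(2·9.81) = 9.789 m
Δp = ρg·h_f = 1025·9.81·9.789 = 98.43 kPa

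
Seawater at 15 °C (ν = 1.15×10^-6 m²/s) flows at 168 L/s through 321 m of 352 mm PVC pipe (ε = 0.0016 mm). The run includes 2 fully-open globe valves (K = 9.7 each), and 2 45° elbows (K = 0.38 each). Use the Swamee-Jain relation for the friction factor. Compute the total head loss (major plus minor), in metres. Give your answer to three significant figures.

H_L ≈ 4.87 m

V = 4Q/(πD²) = 1.726 m/s; V²/2g = 0.1519 m
Re = 5.28×10^5, ε/D = 4.55×10^-6 → f = 0.01304 (Swamee-Jain)
Major: h_f = f(L/D)·V²/2g = 0.01304·911.9·0.1519 = 1.806 m
Minor: ΣK = 20.2; h_m = ΣK·V²/2g = 3.062 m
Total H_L = 1.806 + 3.062 = 4.869 m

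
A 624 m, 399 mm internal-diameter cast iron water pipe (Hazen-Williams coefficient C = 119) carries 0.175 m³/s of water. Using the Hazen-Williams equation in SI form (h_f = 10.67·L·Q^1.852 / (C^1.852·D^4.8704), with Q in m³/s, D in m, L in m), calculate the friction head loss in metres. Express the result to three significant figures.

h_f ≈ 3.32 m

h_f = 10.67·624·0.175^1.852 / (119^1.852·0.399^4.8704) = 3.319 m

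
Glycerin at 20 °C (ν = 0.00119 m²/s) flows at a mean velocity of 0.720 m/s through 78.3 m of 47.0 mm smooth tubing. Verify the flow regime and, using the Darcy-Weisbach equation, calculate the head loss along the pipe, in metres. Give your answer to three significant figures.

h_f ≈ 99.1 m

Re = VD/ν = 0.720·0.04700/0.00119 = 28.4 → laminar (Re < 2300)
f = 64/Re = 2.251
h_f = f(L/D)V²/(2g) = 2.251·(78.3/0.04700)·0.720²/(2·9.81) = 99.07 m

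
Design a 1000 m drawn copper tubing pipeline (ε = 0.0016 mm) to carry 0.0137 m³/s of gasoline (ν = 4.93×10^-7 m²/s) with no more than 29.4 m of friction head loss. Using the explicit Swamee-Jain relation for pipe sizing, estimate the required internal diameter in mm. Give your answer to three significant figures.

D ≈ 95.4 mm

Swamee-Jain (Type III): D = 0.66·[ε^1.25·(LQ²/(gh_f))^4.75 + ν·Q^9.4·(L/(gh_f))^5.2]^0.04
LQ²/(gh_f) = 6.508×10^-4; L/(gh_f) = 3.467
Term 1 = ε^1.25·(…)^4.75 = 4.16×10^-23; Term 2 = ν·Q^9.4·(…)^5.2 = 9.68×10^-22
D = 0.66·(4.16×10^-23 + 9.68×10^-22)^0.04 = 0.09544 m = 95.4 mm
Check: V = 1.92 m/s, Re = 3.71×10^5, f = 0.01404, h_f = 27.5 m ≈ 29.4 m ✓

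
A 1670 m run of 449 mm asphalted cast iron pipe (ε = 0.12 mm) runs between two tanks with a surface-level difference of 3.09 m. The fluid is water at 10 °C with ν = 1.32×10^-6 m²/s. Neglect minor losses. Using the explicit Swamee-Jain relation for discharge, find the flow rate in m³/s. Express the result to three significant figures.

Q ≈ 0.157 m³/s

Swamee-Jain (Type II): Q = -0.965·√(gD⁵h_f/L)·ln[ε/(3.7D) + √(3.17ν²L/(gD³h_f))]
√(gD⁵h_f/L) = √(9.81·0.449⁵·3.09/1670) = 0.01820
ε/(3.7D) = 7.22×10^-5; √(3.17ν²L/(gD³h_f)) = 5.80×10^-5
Q = -0.965·0.01820·ln(1.302×10^-4) = 0.1571 m³/s
Check: V = 0.992 m/s, Re = 3.38×10^5, f = 0.01664, h_f = 3.11 m ≈ 3.09 m ✓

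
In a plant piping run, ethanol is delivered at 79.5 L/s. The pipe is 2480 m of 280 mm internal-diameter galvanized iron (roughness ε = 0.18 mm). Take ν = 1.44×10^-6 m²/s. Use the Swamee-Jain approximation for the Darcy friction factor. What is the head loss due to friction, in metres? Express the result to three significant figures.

h_f ≈ 14.5 m

V = 4Q/(πD²) = 4·0.0795/(π·0.280²) = 1.291 m/s
Re = VD/ν = 1.291·0.280/1.44×10^-6 = 2.51×10^5 → turbulent
ε/D = 0.18/280 = 6.43×10^-4
Swamee-Jain: f = 0.01932
h_f = f(L/D)V²/(2g) = 0.01932·(2480/0.280)·1.291²/(2·9.81) = 14.54 m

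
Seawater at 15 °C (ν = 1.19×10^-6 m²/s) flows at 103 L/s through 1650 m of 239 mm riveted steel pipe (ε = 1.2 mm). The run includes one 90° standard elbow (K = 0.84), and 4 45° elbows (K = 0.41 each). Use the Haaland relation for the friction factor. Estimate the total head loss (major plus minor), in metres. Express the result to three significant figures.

V = 4Q/(πD²) = 2.296 m/s; V²/2g = 0.2687 m
Re = 4.61×10^5, ε/D = 0.00502 → f = 0.03066 (Haaland)
Major: h_f = f(L/D)·V²/2g = 0.03066·6904·0.2687 = 56.86 m
Minor: ΣK = 2.48; h_m = ΣK·V²/2g = 0.6663 m
Total H_L = 56.86 + 0.6663 = 57.52 m

H_L ≈ 57.5 m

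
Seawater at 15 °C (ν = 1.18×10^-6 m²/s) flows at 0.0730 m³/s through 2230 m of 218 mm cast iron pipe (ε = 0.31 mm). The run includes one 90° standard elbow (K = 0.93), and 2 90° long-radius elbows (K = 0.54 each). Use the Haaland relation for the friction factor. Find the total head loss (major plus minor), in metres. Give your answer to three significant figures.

H_L ≈ 44.3 m

V = 4Q/(πD²) = 1.956 m/s; V²/2g = 0.1950 m
Re = 3.61×10^5, ε/D = 0.00142 → f = 0.02204 (Haaland)
Major: h_f = f(L/D)·V²/2g = 0.02204·10229·0.1950 = 43.95 m
Minor: ΣK = 2.01; h_m = ΣK·V²/2g = 0.3919 m
Total H_L = 43.95 + 0.3919 = 44.34 m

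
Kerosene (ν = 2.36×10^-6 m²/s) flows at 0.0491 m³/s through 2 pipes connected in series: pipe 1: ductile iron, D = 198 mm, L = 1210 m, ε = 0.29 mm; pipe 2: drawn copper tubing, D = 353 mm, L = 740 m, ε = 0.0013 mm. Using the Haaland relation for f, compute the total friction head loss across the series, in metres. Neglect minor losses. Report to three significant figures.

H ≈ 18.8 m

Pipe 1: V = 1.595 m/s, Re = 1.34×10^5, ε/D = 0.00146, f = 0.02304, h_1 = f(L/D)V²/2g = 18.25 m
Pipe 2: V = 0.5017 m/s, Re = 7.50×10^4, ε/D = 3.68×10^-6, f = 0.01895, h_2 = f(L/D)V²/2g = 0.5097 m
Series → Q common, losses add: H = Σh = 18.76 m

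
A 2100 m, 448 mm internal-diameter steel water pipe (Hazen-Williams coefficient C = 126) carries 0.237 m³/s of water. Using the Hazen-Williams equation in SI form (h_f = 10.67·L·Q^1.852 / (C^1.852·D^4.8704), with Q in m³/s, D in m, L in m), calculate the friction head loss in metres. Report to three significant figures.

h_f = 10.67·2100·0.237^1.852 / (126^1.852·0.448^4.8704) = 10.02 m

h_f ≈ 10.0 m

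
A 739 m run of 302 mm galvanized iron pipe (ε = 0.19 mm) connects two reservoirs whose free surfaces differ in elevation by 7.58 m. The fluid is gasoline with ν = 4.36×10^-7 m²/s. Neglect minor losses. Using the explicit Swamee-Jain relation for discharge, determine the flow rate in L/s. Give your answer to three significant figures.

Swamee-Jain (Type II): Q = -0.965·√(gD⁵h_f/L)·ln[ε/(3.7D) + √(3.17ν²L/(gD³h_f))]
√(gD⁵h_f/L) = √(9.81·0.302⁵·7.58/739) = 0.01590
ε/(3.7D) = 1.70×10^-4; √(3.17ν²L/(gD³h_f)) = 1.47×10^-5
Q = -0.965·0.01590·ln(1.848×10^-4) = 0.1319 m³/s
Check: V = 1.84 m/s, Re = 1.28×10^6, f = 0.01802, h_f = 7.62 m ≈ 7.58 m ✓

Q ≈ 132 L/s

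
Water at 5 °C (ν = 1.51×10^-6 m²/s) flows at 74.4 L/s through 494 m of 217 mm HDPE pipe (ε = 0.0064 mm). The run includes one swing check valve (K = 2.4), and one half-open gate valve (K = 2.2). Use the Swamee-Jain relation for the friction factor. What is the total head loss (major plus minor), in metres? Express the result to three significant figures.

H_L ≈ 7.90 m

V = 4Q/(πD²) = 2.012 m/s; V²/2g = 0.2063 m
Re = 2.89×10^5, ε/D = 2.95×10^-5 → f = 0.01481 (Swamee-Jain)
Major: h_f = f(L/D)·V²/2g = 0.01481·2276·0.2063 = 6.953 m
Minor: ΣK = 4.60; h_m = ΣK·V²/2g = 0.9488 m
Total H_L = 6.953 + 0.9488 = 7.901 m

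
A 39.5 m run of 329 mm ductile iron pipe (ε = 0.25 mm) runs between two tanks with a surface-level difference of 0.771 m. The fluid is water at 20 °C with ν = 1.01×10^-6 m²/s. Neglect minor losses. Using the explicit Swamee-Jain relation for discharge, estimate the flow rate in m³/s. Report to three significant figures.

Swamee-Jain (Type II): Q = -0.965·√(gD⁵h_f/L)·ln[ε/(3.7D) + √(3.17ν²L/(gD³h_f))]
√(gD⁵h_f/L) = √(9.81·0.329⁵·0.771/39.5) = 0.02717
ε/(3.7D) = 2.05×10^-4; √(3.17ν²L/(gD³h_f)) = 2.18×10^-5
Q = -0.965·0.02717·ln(2.271×10^-4) = 0.2200 m³/s
Check: V = 2.59 m/s, Re = 8.43×10^5, f = 0.01893, h_f = 0.775 m ≈ 0.771 m ✓

Q ≈ 0.220 m³/s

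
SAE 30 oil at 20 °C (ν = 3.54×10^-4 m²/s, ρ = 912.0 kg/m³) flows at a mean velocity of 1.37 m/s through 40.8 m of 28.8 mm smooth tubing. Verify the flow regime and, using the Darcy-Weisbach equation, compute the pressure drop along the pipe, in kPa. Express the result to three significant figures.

Δp ≈ 696 kPa

Re = VD/ν = 1.37·0.02880/3.54×10^-4 = 111 → laminar (Re < 2300)
f = 64/Re = 0.5742
h_f = f(L/D)V²/(2g) = 0.5742·(40.8/0.02880)·1.37²/(2·9.81) = 77.82 m
Δp = ρg·h_f = 912.0·9.81·77.82 = 696.2 kPa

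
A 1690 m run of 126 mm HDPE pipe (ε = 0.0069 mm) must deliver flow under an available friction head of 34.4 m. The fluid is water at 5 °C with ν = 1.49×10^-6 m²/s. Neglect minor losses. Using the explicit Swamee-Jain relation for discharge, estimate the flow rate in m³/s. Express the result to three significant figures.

Q ≈ 0.0214 m³/s

Swamee-Jain (Type II): Q = -0.965·√(gD⁵h_f/L)·ln[ε/(3.7D) + √(3.17ν²L/(gD³h_f))]
√(gD⁵h_f/L) = √(9.81·0.126⁵·34.4/1690) = 0.002518
ε/(3.7D) = 1.48×10^-5; √(3.17ν²L/(gD³h_f)) = 1.33×10^-4
Q = -0.965·0.002518·ln(1.475×10^-4) = 0.02144 m³/s
Check: V = 1.72 m/s, Re = 1.45×10^5, f = 0.01695, h_f = 34.3 m ≈ 34.4 m ✓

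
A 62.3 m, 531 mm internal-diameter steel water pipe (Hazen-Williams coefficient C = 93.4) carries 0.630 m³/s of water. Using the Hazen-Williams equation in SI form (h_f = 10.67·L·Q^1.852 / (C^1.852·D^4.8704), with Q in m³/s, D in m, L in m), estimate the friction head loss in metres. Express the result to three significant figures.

h_f ≈ 1.38 m

h_f = 10.67·62.3·0.630^1.852 / (93.4^1.852·0.531^4.8704) = 1.383 m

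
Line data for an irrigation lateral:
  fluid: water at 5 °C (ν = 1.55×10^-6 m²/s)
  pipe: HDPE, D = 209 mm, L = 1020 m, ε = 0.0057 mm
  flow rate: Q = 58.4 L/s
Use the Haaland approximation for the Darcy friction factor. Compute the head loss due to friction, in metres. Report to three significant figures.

V = 4Q/(πD²) = 4·0.0584/(π·0.209²) = 1.702 m/s
Re = VD/ν = 1.702·0.209/1.55×10^-6 = 2.30×10^5 → turbulent
ε/D = 0.0057/209 = 2.73×10^-5
Haaland: f = 0.01528
h_f = f(L/D)V²/(2g) = 0.01528·(1020/0.209)·1.702²/(2·9.81) = 11.02 m

h_f ≈ 11.0 m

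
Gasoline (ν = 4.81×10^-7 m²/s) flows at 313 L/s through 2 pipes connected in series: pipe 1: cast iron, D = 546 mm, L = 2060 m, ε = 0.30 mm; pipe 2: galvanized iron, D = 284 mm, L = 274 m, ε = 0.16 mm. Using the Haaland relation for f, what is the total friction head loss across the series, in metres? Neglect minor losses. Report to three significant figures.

H ≈ 26.8 m

Pipe 1: V = 1.337 m/s, Re = 1.52×10^6, ε/D = 5.49×10^-4, f = 0.01737, h_1 = f(L/D)V²/2g = 5.968 m
Pipe 2: V = 4.941 m/s, Re = 2.92×10^6, ε/D = 5.63×10^-4, f = 0.01733, h_2 = f(L/D)V²/2g = 20.81 m
Series → Q common, losses add: H = Σh = 26.78 m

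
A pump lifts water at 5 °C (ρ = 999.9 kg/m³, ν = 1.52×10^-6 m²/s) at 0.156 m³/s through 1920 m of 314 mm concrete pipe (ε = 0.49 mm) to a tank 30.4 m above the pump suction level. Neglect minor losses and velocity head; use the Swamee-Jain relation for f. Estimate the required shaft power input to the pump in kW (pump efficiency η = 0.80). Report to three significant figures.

P_shaft ≈ 113 kW

V = 4Q/(πD²) = 2.015 m/s; Re = 4.16×10^5; ε/D = 0.00156; f = 0.02260
h_f = f(L/D)V²/2g = 28.58 m
Total head H = z + h_f = 30.4 + 28.58 = 58.98 m
P_hyd = ρgQH = 999.9·9.81·0.156·58.98 = 90.26 kW
P_shaft = P_hyd/η = 90.26/0.80 = 112.8 kW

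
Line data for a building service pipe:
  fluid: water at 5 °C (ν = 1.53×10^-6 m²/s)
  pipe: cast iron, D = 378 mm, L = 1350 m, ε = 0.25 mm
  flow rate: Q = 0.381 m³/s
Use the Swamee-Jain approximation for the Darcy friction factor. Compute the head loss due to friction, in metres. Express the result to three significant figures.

V = 4Q/(πD²) = 4·0.381/(π·0.378²) = 3.395 m/s
Re = VD/ν = 3.395·0.378/1.53×10^-6 = 8.39×10^5 → turbulent
ε/D = 0.25/378 = 6.61×10^-4
Swamee-Jain: f = 0.01839
h_f = f(L/D)V²/(2g) = 0.01839·(1350/0.378)·3.395²/(2·9.81) = 38.58 m

h_f ≈ 38.6 m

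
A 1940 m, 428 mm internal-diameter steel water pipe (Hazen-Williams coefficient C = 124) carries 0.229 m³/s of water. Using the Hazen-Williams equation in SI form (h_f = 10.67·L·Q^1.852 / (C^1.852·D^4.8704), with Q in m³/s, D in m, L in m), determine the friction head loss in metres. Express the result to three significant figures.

h_f = 10.67·1940·0.229^1.852 / (124^1.852·0.428^4.8704) = 11.18 m

h_f ≈ 11.2 m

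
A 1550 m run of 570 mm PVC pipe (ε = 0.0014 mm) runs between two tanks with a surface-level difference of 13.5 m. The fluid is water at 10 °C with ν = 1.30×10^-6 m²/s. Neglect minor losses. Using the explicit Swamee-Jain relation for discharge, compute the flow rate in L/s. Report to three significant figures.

Q ≈ 752 L/s

Swamee-Jain (Type II): Q = -0.965·√(gD⁵h_f/L)·ln[ε/(3.7D) + √(3.17ν²L/(gD³h_f))]
√(gD⁵h_f/L) = √(9.81·0.570⁵·13.5/1550) = 0.07170
ε/(3.7D) = 6.64×10^-7; √(3.17ν²L/(gD³h_f)) = 1.84×10^-5
Q = -0.965·0.07170·ln(1.906×10^-5) = 0.7519 m³/s
Check: V = 2.95 m/s, Re = 1.29×10^6, f = 0.01119, h_f = 13.5 m ≈ 13.5 m ✓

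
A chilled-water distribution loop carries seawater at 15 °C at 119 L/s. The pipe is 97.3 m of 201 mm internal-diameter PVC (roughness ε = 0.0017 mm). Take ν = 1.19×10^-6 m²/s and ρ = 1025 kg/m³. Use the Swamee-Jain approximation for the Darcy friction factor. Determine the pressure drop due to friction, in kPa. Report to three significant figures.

Δp ≈ 44.4 kPa

V = 4Q/(πD²) = 4·0.119/(π·0.201²) = 3.750 m/s
Re = VD/ν = 3.750·0.201/1.19×10^-6 = 6.33×10^5 → turbulent
ε/D = 0.0017/201 = 8.46×10^-6
Swamee-Jain: f = 0.01271
h_f = f(L/D)V²/(2g) = 0.01271·(97.3/0.201)·3.750²/(2·9.81) = 4.411 m
Δp = ρg·h_f = 1025·9.81·4.411 = 44.36 kPa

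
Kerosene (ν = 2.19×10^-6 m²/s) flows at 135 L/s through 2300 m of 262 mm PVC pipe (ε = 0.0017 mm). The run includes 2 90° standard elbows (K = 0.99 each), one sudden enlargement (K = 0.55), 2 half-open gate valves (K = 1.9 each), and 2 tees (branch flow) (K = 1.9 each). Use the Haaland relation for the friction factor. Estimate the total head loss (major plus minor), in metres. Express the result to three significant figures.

H_L ≈ 43.6 m

V = 4Q/(πD²) = 2.504 m/s; V²/2g = 0.3196 m
Re = 3.00×10^5, ε/D = 6.49×10^-6 → f = 0.01440 (Haaland)
Major: h_f = f(L/D)·V²/2g = 0.01440·8779·0.3196 = 40.39 m
Minor: ΣK = 10.1; h_m = ΣK·V²/2g = 3.237 m
Total H_L = 40.39 + 3.237 = 43.63 m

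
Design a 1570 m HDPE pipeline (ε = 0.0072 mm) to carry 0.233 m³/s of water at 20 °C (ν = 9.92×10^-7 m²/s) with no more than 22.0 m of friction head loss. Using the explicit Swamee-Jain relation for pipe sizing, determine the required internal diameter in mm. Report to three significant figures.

Swamee-Jain (Type III): D = 0.66·[ε^1.25·(LQ²/(gh_f))^4.75 + ν·Q^9.4·(L/(gh_f))^5.2]^0.04
LQ²/(gh_f) = 0.3949; L/(gh_f) = 7.275
Term 1 = ε^1.25·(…)^4.75 = 4.52×10^-9; Term 2 = ν·Q^9.4·(…)^5.2 = 3.40×10^-8
D = 0.66·(4.52×10^-9 + 3.40×10^-8)^0.04 = 0.3334 m = 333 mm
Check: V = 2.67 m/s, Re = 8.97×10^5, f = 0.01230, h_f = 21.0 m ≈ 22.0 m ✓

D ≈ 333 mm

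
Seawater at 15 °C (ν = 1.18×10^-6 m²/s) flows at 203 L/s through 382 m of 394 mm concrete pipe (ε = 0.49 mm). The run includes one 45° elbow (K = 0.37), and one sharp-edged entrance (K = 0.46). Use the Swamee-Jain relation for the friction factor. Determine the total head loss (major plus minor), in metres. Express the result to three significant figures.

H_L ≈ 3.03 m

V = 4Q/(πD²) = 1.665 m/s; V²/2g = 0.1413 m
Re = 5.56×10^5, ε/D = 0.00124 → f = 0.02130 (Swamee-Jain)
Major: h_f = f(L/D)·V²/2g = 0.02130·969.5·0.1413 = 2.918 m
Minor: ΣK = 0.830; h_m = ΣK·V²/2g = 0.1173 m
Total H_L = 2.918 + 0.1173 = 3.035 m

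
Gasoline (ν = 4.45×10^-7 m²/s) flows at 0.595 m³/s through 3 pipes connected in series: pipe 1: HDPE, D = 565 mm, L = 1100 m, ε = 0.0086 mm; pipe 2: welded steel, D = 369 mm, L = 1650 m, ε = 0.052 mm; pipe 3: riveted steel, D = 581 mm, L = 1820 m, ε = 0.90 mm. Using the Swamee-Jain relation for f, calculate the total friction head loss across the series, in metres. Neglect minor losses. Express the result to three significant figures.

H ≈ 116 m

Pipe 1: V = 2.373 m/s, Re = 3.01×10^6, ε/D = 1.52×10^-5, f = 0.01041, h_1 = f(L/D)V²/2g = 5.818 m
Pipe 2: V = 5.564 m/s, Re = 4.61×10^6, ε/D = 1.41×10^-4, f = 0.01316, h_2 = f(L/D)V²/2g = 92.87 m
Pipe 3: V = 2.244 m/s, Re = 2.93×10^6, ε/D = 0.00155, f = 0.02202, h_3 = f(L/D)V²/2g = 17.71 m
Series → Q common, losses add: H = Σh = 116.4 m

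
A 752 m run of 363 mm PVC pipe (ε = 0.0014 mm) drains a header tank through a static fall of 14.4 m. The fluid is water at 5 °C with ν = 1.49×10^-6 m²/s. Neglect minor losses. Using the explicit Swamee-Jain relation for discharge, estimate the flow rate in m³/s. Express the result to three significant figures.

Swamee-Jain (Type II): Q = -0.965·√(gD⁵h_f/L)·ln[ε/(3.7D) + √(3.17ν²L/(gD³h_f))]
√(gD⁵h_f/L) = √(9.81·0.363⁵·14.4/752) = 0.03441
ε/(3.7D) = 1.04×10^-6; √(3.17ν²L/(gD³h_f)) = 2.80×10^-5
Q = -0.965·0.03441·ln(2.903×10^-5) = 0.3469 m³/s
Check: V = 3.35 m/s, Re = 8.17×10^5, f = 0.01210, h_f = 14.4 m ≈ 14.4 m ✓

Q ≈ 0.347 m³/s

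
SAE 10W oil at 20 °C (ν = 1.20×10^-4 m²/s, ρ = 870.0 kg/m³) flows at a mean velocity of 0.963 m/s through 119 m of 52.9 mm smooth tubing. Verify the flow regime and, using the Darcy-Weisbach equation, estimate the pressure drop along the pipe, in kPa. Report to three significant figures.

Re = VD/ν = 0.963·0.05290/1.20×10^-4 = 425 → laminar (Re < 2300)
f = 64/Re = 0.1508
h_f = f(L/D)V²/(2g) = 0.1508·(119/0.05290)·0.963²/(2·9.81) = 16.03 m
Δp = ρg·h_f = 870.0·9.81·16.03 = 136.8 kPa

Δp ≈ 137 kPa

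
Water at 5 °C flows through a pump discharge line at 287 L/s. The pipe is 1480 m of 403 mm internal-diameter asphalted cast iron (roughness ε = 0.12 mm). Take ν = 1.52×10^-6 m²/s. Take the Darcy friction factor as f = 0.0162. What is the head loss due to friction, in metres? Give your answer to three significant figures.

h_f ≈ 15.4 m

V = 4Q/(πD²) = 4·0.287/(π·0.403²) = 2.250 m/s
h_f = f(L/D)V²/(2g) = 0.01620·(1480/0.403)·2.250²/(2·9.81) = 15.35 m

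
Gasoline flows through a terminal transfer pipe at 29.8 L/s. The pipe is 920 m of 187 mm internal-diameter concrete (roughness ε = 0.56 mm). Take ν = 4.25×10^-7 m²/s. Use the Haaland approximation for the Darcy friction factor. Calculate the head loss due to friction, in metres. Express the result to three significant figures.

h_f ≈ 7.81 m

V = 4Q/(πD²) = 4·0.0298/(π·0.187²) = 1.085 m/s
Re = VD/ν = 1.085·0.187/4.25×10^-7 = 4.77×10^5 → turbulent
ε/D = 0.56/187 = 0.00299
Haaland: f = 0.02646
h_f = f(L/D)V²/(2g) = 0.02646·(920/0.187)·1.085²/(2·9.81) = 7.811 m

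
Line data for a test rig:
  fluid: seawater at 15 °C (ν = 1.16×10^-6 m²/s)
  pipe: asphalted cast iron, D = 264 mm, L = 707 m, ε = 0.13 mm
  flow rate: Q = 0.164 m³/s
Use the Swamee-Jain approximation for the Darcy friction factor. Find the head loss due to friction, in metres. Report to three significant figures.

h_f ≈ 21.4 m

V = 4Q/(πD²) = 4·0.164/(π·0.264²) = 2.996 m/s
Re = VD/ν = 2.996·0.264/1.16×10^-6 = 6.82×10^5 → turbulent
ε/D = 0.13/264 = 4.92×10^-4
Swamee-Jain: f = 0.01748
h_f = f(L/D)V²/(2g) = 0.01748·(707/0.264)·2.996²/(2·9.81) = 21.42 m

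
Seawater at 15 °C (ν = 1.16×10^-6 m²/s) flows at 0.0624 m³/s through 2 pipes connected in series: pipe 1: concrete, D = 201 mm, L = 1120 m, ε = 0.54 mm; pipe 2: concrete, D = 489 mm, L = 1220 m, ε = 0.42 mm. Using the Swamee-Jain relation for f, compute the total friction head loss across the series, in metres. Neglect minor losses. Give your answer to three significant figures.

H ≈ 28.8 m

Pipe 1: V = 1.967 m/s, Re = 3.41×10^5, ε/D = 0.00269, f = 0.02594, h_1 = f(L/D)V²/2g = 28.49 m
Pipe 2: V = 0.3323 m/s, Re = 1.40×10^5, ε/D = 8.59×10^-4, f = 0.02117, h_2 = f(L/D)V²/2g = 0.2972 m
Series → Q common, losses add: H = Σh = 28.79 m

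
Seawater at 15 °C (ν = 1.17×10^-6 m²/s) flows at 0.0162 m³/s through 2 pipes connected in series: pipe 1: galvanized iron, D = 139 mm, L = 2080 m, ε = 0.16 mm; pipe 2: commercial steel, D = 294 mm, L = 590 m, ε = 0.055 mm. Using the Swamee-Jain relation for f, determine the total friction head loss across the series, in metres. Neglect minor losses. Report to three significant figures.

H ≈ 19.6 m

Pipe 1: V = 1.068 m/s, Re = 1.27×10^5, ε/D = 0.00115, f = 0.02242, h_1 = f(L/D)V²/2g = 19.49 m
Pipe 2: V = 0.2386 m/s, Re = 6.00×10^4, ε/D = 1.87×10^-4, f = 0.02075, h_2 = f(L/D)V²/2g = 0.1209 m
Series → Q common, losses add: H = Σh = 19.61 m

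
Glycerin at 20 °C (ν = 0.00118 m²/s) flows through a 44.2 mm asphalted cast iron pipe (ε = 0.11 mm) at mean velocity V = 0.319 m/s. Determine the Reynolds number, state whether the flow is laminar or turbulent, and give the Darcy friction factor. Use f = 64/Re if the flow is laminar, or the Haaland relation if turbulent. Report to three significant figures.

Re = VD/ν = 0.3190·0.0442/0.00118 = 11.9
Re < 2300 → laminar → f = 64/Re = 5.356

Re ≈ 11.9; laminar; f = 64/Re ≈ 5.36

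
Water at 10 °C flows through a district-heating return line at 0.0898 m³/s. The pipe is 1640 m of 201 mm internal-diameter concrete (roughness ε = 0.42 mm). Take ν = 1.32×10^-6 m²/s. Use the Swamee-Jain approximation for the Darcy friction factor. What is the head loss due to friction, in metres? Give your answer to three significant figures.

h_f ≈ 80.7 m

V = 4Q/(πD²) = 4·0.0898/(π·0.201²) = 2.830 m/s
Re = VD/ν = 2.830·0.201/1.32×10^-6 = 4.31×10^5 → turbulent
ε/D = 0.42/201 = 0.00209
Swamee-Jain: f = 0.02423
h_f = f(L/D)V²/(2g) = 0.02423·(1640/0.201)·2.830²/(2·9.81) = 80.70 m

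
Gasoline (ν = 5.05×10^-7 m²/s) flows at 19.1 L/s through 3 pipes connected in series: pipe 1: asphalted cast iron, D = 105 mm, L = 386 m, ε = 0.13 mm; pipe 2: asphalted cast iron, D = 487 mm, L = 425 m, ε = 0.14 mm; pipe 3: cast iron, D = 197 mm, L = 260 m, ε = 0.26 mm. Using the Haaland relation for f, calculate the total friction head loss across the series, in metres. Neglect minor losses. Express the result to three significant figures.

H ≈ 19.9 m

Pipe 1: V = 2.206 m/s, Re = 4.59×10^5, ε/D = 0.00124, f = 0.02123, h_1 = f(L/D)V²/2g = 19.35 m
Pipe 2: V = 0.1025 m/s, Re = 9.89×10^4, ε/D = 2.87×10^-4, f = 0.01917, h_2 = f(L/D)V²/2g = 0.008966 m
Pipe 3: V = 0.6266 m/s, Re = 2.44×10^5, ε/D = 0.00132, f = 0.02193, h_3 = f(L/D)V²/2g = 0.5792 m
Series → Q common, losses add: H = Σh = 19.94 m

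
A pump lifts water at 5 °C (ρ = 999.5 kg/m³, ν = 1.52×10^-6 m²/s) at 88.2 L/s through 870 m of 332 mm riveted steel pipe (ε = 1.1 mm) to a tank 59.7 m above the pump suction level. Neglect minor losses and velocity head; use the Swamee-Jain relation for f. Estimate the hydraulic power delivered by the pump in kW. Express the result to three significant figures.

V = 4Q/(πD²) = 1.019 m/s; Re = 2.23×10^5; ε/D = 0.00331; f = 0.02765
h_f = f(L/D)V²/2g = 3.833 m
Total head H = z + h_f = 59.7 + 3.833 = 63.53 m
P_hyd = ρgQH = 999.5·9.81·0.0882·63.53 = 54.94 kW

P_hyd ≈ 54.9 kW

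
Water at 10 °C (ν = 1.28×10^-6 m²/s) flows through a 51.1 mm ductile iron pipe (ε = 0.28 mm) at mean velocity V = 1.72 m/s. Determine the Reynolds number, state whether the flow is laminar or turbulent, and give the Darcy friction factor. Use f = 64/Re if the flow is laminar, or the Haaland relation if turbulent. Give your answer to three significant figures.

Re = VD/ν = 1.720·0.0511/1.28×10^-6 = 6.87×10^4
Re > 4000 → turbulent; ε/D = 0.00548
Haaland: f = 0.03245

Re ≈ 6.87×10^4; turbulent; f ≈ 0.0324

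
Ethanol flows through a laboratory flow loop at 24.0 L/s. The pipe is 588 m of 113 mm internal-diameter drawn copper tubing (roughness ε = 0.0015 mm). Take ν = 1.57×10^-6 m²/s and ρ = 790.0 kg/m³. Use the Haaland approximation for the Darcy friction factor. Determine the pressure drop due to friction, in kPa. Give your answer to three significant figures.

V = 4Q/(πD²) = 4·0.0240/(π·0.113²) = 2.393 m/s
Re = VD/ν = 2.393·0.113/1.57×10^-6 = 1.72×10^5 → turbulent
ε/D = 0.0015/113 = 1.33×10^-5
Haaland: f = 0.01603
h_f = f(L/D)V²/(2g) = 0.01603·(588/0.113)·2.393²/(2·9.81) = 24.35 m
Δp = ρg·h_f = 790.0·9.81·24.35 = 188.7 kPa

Δp ≈ 189 kPa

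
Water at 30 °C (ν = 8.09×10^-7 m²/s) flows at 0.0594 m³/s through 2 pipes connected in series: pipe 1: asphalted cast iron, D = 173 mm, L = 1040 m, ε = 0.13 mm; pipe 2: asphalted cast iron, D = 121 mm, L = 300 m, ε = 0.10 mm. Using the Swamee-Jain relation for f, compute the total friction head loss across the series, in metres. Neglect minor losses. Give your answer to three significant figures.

H ≈ 103 m

Pipe 1: V = 2.527 m/s, Re = 5.40×10^5, ε/D = 7.51×10^-4, f = 0.01913, h_1 = f(L/D)V²/2g = 37.44 m
Pipe 2: V = 5.166 m/s, Re = 7.73×10^5, ε/D = 8.26×10^-4, f = 0.01931, h_2 = f(L/D)V²/2g = 65.11 m
Series → Q common, losses add: H = Σh = 102.5 m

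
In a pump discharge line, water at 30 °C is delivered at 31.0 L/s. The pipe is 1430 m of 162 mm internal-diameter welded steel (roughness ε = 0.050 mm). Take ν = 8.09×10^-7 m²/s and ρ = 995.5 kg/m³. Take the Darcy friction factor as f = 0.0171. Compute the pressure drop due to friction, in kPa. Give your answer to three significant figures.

Δp ≈ 170 kPa

V = 4Q/(πD²) = 4·0.0310/(π·0.162²) = 1.504 m/s
h_f = f(L/D)V²/(2g) = 0.01710·(1430/0.162)·1.504²/(2·9.81) = 17.40 m
Δp = ρg·h_f = 995.5·9.81·17.40 = 169.9 kPa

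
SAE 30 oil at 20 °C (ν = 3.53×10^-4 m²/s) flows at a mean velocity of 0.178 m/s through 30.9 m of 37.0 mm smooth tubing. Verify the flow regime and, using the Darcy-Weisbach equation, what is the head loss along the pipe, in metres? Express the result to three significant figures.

h_f ≈ 4.63 m

Re = VD/ν = 0.178·0.03700/3.53×10^-4 = 18.7 → laminar (Re < 2300)
f = 64/Re = 3.430
h_f = f(L/D)V²/(2g) = 3.430·(30.9/0.03700)·0.178²/(2·9.81) = 4.626 m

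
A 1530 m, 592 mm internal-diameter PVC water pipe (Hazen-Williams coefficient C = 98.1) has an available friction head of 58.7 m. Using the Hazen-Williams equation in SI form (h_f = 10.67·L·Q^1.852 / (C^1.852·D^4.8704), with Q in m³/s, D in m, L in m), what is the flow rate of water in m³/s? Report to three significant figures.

Rearranging: Q = [h_f·C^1.852·D^4.8704 / (10.67·L)]^(1/1.852)
Q = [58.7·98.1^1.852·0.592^4.8704 / (10.67·1530)]^0.540 = 1.183 m³/s

Q ≈ 1.18 m³/s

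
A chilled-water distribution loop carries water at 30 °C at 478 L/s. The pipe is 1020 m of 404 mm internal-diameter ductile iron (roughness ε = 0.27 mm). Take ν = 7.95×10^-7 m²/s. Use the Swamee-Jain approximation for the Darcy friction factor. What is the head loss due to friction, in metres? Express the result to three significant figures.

V = 4Q/(πD²) = 4·0.478/(π·0.404²) = 3.729 m/s
Re = VD/ν = 3.729·0.404/7.95×10^-7 = 1.89×10^6 → turbulent
ε/D = 0.27/404 = 6.68×10^-4
Swamee-Jain: f = 0.01813
h_f = f(L/D)V²/(2g) = 0.01813·(1020/0.404)·3.729²/(2·9.81) = 32.44 m

h_f ≈ 32.4 m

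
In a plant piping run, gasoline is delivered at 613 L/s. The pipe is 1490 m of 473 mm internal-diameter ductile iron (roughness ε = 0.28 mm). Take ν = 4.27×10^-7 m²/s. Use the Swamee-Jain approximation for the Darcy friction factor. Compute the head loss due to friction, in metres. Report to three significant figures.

h_f ≈ 34.2 m

V = 4Q/(πD²) = 4·0.613/(π·0.473²) = 3.489 m/s
Re = VD/ν = 3.489·0.473/4.27×10^-7 = 3.86×10^6 → turbulent
ε/D = 0.28/473 = 5.92×10^-4
Swamee-Jain: f = 0.01752
h_f = f(L/D)V²/(2g) = 0.01752·(1490/0.473)·3.489²/(2·9.81) = 34.23 m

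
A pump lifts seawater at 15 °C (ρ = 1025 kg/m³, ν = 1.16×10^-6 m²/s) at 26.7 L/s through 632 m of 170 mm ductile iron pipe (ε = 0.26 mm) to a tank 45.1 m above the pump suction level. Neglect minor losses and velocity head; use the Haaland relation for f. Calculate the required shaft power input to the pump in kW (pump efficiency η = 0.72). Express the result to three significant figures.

V = 4Q/(πD²) = 1.176 m/s; Re = 1.72×10^5; ε/D = 0.00153; f = 0.02296
h_f = f(L/D)V²/2g = 6.019 m
Total head H = z + h_f = 45.1 + 6.019 = 51.12 m
P_hyd = ρgQH = 1025·9.81·0.0267·51.12 = 13.72 kW
P_shaft = P_hyd/η = 13.72/0.72 = 19.06 kW

P_shaft ≈ 19.1 kW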